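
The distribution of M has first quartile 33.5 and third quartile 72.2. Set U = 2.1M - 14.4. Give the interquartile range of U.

IQR of M = Q3 − Q1 = 72.2 − 33.5 = 38.7.
Under U = aM + b, IQR(U) = |a|·IQR(M) = |2.1|·38.7 = 81.27 (shifts cancel; spread scales by |a|).

IQR(U) = 81.27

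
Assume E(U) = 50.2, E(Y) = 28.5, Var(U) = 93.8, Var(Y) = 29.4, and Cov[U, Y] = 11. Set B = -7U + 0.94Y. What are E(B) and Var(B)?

E(B) = (-7)·E(U) + 0.94·E(Y) = (-7)·50.2 + 0.94·28.5 = -324.61.
Var(B) = a²·Var(U) + b²·Var(Y) + 2ab·Cov[U, Y] with a = -7, b = 0.94.
= (-7)²·93.8 + 0.94²·29.4 + 2·(-7)·0.94·11
= 4596.2 + 25.97784 + (-144.76) = 4477.41784.

E(B) = -324.61, Var(B) = 4477.41784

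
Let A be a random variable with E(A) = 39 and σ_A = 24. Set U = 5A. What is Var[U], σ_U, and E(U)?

U = 5A is linear with a = 5, b = 0.
Var[A] = 24² = 576.
Var[U] = a²·Var[A] = 5²·576 = 14400.
σ_U = |a|·σ_A = |5|·24 = 120.
E(U) = a·E(A) + b = 5·39 = 195.

Var[U] = 14400, σ_U = 120, E(U) = 195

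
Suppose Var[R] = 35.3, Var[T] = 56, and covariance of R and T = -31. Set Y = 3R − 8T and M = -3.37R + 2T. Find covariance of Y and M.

covariance of Y and M = -2274.643

By bilinearity, covariance of Y and M = ac·Var[R] + bd·Var[T] + (ad+bc)·covariance of R and T, with a=3, b=-8, c=-3.37, d=2.
ac·Var[R] = 3·(-3.37)·35.3 = -356.883
bd·Var[T] = (-8)·2·56 = -896
(ad+bc)·covariance of R and T = (32.96)·(-31) = -1021.76
covariance of Y and M = -356.883 + (-896) + (-1021.76) = -2274.643.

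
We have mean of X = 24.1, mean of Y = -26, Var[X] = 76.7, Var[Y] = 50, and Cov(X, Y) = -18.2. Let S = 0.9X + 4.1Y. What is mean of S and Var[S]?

mean of S = 0.9·mean of X + 4.1·mean of Y = 0.9·24.1 + 4.1·(-26) = -84.91.
Var[S] = a²·Var[X] + b²·Var[Y] + 2ab·Cov(X, Y) with a = 0.9, b = 4.1.
= 0.9²·76.7 + 4.1²·50 + 2·0.9·4.1·(-18.2)
= 62.127 + 840.5 + (-134.316) = 768.311.

mean of S = -84.91, Var[S] = 768.311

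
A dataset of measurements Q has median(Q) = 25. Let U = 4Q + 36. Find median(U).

median(U) = 136

A linear map preserves order up to sign, so median(U) = a·median(Q) + b = 4·25 + 36 = 136.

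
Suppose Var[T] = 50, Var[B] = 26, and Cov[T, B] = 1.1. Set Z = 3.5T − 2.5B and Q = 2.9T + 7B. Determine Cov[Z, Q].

By bilinearity, Cov[Z, Q] = ac·Var[T] + bd·Var[B] + (ad+bc)·Cov[T, B], with a=3.5, b=-2.5, c=2.9, d=7.
ac·Var[T] = 3.5·2.9·50 = 507.5
bd·Var[B] = (-2.5)·7·26 = -455
(ad+bc)·Cov[T, B] = (17.25)·1.1 = 18.975
Cov[Z, Q] = 507.5 + (-455) + 18.975 = 71.475.

Cov[Z, Q] = 71.475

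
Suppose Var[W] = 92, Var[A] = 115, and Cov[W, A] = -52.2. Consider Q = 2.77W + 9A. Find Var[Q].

Var[Q] = 7418.2148

Var[Q] = a²·Var[W] + b²·Var[A] + 2ab·Cov[W, A] with a = 2.77, b = 9.
= 2.77²·92 + 9²·115 + 2·2.77·9·(-52.2)
= 705.9068 + 9315 + (-2602.692) = 7418.2148.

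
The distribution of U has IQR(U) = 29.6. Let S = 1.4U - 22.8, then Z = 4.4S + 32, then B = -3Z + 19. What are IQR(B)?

IQR(S) = |1.4|·29.6 = 41.44.
IQR(Z) = |4.4|·41.44 = 182.336.
IQR(B) = |-3|·182.336 = 547.008.

IQR(B) = 547.008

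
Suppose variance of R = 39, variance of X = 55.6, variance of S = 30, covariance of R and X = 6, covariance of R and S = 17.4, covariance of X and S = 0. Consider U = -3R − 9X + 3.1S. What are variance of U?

variance of U = 5143.26

variance of U = a²·variance of R + b²·variance of X + c²·variance of S + 2ab·covariance of R and X + 2ac·covariance of R and S + 2bc·covariance of X and S, with a = -3, b = -9, c = 3.1.
= 351 + 4503.6 + 288.3 + 324 + (-323.64) + 0
= 5143.26.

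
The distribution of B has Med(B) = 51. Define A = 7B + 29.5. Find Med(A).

A linear map preserves order up to sign, so Med(A) = a·Med(B) + b = 7·51 + 29.5 = 386.5.

Med(A) = 386.5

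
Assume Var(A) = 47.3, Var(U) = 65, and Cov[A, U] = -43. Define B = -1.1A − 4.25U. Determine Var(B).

Var(B) = 829.2455

Var(B) = a²·Var(A) + b²·Var(U) + 2ab·Cov[A, U] with a = -1.1, b = -4.25.
= (-1.1)²·47.3 + (-4.25)²·65 + 2·(-1.1)·(-4.25)·(-43)
= 57.233 + 1174.0625 + (-402.05) = 829.2455.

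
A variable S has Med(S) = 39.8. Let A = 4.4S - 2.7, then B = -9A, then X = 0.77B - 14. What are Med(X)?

Med(X) = -1208.8706

Med(A) = 4.4·39.8 + (-2.7) = 172.42.
Med(B) = (-9)·172.42 = -1551.78.
Med(X) = 0.77·(-1551.78) + (-14) = -1208.8706.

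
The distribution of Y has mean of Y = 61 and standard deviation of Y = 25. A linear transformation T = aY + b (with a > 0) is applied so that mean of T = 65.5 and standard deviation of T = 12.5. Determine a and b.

a = 0.5, b = 35

standard deviation of T = a·standard deviation of Y (a > 0), so a = 12.5/25 = 0.5.
mean of T = a·mean of Y + b, so b = 65.5 − 0.5·61 = 35.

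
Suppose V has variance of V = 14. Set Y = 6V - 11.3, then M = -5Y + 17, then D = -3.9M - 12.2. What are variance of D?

variance of Y = 6²·14 = 504.
variance of M = (-5)²·504 = 12600.
variance of D = (-3.9)²·12600 = 191646.

variance of D = 191646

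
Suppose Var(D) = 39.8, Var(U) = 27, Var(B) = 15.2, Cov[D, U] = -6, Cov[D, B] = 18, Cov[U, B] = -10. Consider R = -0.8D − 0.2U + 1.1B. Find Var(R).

Var(R) = 15.744

Var(R) = a²·Var(D) + b²·Var(U) + c²·Var(B) + 2ab·Cov[D, U] + 2ac·Cov[D, B] + 2bc·Cov[U, B], with a = -0.8, b = -0.2, c = 1.1.
= 25.472 + 1.08 + 18.392 + (-1.92) + (-31.68) + 4.4
= 15.744.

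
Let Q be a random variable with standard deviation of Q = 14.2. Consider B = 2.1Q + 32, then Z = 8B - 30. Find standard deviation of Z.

standard deviation of B = |2.1|·14.2 = 29.82.
standard deviation of Z = |8|·29.82 = 238.56.

standard deviation of Z = 238.56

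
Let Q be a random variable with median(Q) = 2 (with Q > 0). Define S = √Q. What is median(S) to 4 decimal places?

√Q is monotone on this domain, so median(S) = √(2) ≈ 1.4142.

median(S) = 1.4142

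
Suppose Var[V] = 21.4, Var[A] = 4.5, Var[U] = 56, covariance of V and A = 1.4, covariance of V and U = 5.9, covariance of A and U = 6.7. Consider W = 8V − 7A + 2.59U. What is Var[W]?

Var[W] = 1810.5076

Var[W] = a²·Var[V] + b²·Var[A] + c²·Var[U] + 2ab·covariance of V and A + 2ac·covariance of V and U + 2bc·covariance of A and U, with a = 8, b = -7, c = 2.59.
= 1369.6 + 220.5 + 375.6536 + (-156.8) + 244.496 + (-242.942)
= 1810.5076.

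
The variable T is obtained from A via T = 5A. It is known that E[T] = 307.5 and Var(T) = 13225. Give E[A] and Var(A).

E[A] = 61.5, Var(A) = 529

From T = 5A: E[T] = a·E[A] + b, so E[A] = (E[T] − b)/a = (307.5 − 0)/5 = 61.5.
Var(T) = a²·Var(A), so Var(A) = 13225/5² = 529.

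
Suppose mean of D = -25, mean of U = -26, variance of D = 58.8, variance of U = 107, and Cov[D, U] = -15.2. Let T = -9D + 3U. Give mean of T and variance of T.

mean of T = (-9)·mean of D + 3·mean of U = (-9)·(-25) + 3·(-26) = 147.
variance of T = a²·variance of D + b²·variance of U + 2ab·Cov[D, U] with a = -9, b = 3.
= (-9)²·58.8 + 3²·107 + 2·(-9)·3·(-15.2)
= 4762.8 + 963 + 820.8 = 6546.6.

mean of T = 147, variance of T = 6546.6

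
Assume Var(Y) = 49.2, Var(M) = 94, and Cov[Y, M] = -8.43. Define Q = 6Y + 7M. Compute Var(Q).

Var(Q) = a²·Var(Y) + b²·Var(M) + 2ab·Cov[Y, M] with a = 6, b = 7.
= 6²·49.2 + 7²·94 + 2·6·7·(-8.43)
= 1771.2 + 4606 + (-708.12) = 5669.08.

Var(Q) = 5669.08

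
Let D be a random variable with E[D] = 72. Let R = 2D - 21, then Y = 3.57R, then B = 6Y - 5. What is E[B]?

E[R] = 2·72 + (-21) = 123.
E[Y] = 3.57·123 = 439.11.
E[B] = 6·439.11 + (-5) = 2629.66.

E[B] = 2629.66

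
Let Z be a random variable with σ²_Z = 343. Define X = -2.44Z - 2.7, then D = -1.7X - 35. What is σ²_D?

σ²_D = 5901.625072

σ²_X = (-2.44)²·343 = 2042.0848.
σ²_D = (-1.7)²·2042.0848 = 5901.625072.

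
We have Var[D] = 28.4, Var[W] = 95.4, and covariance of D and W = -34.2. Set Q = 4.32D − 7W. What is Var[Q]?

Var[Q] = 7273.02816

Var[Q] = a²·Var[D] + b²·Var[W] + 2ab·covariance of D and W with a = 4.32, b = -7.
= 4.32²·28.4 + (-7)²·95.4 + 2·4.32·(-7)·(-34.2)
= 530.01216 + 4674.6 + 2068.416 = 7273.02816.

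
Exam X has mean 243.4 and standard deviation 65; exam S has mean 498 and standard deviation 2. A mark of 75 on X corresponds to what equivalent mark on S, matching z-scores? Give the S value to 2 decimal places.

S = 492.82

z = (75 − 243.4)/65 ≈ -2.5908.
S = 498 + z·2 = 498 + (75 − 243.4)·2/65 ≈ 492.82.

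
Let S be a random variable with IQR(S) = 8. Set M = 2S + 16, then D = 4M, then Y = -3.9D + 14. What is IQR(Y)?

IQR(Y) = 249.6

IQR(M) = |2|·8 = 16.
IQR(D) = |4|·16 = 64.
IQR(Y) = |-3.9|·64 = 249.6.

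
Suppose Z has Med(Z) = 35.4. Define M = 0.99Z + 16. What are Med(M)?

Med(M) = 51.046

A linear map preserves order up to sign, so Med(M) = a·Med(Z) + b = 0.99·35.4 + 16 = 51.046.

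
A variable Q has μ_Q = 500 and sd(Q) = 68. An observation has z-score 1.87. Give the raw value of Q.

Q = 627.16

Q = μ_Q + z·sd(Q) = 500 + 1.87·68 = 627.16.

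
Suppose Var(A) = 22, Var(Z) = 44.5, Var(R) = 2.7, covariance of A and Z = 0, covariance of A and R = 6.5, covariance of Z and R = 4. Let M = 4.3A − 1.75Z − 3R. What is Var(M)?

Var(M) = a²·Var(A) + b²·Var(Z) + c²·Var(R) + 2ab·covariance of A and Z + 2ac·covariance of A and R + 2bc·covariance of Z and R, with a = 4.3, b = -1.75, c = -3.
= 406.78 + 136.28125 + 24.3 + 0 + (-167.7) + 42
= 441.66125.

Var(M) = 441.66125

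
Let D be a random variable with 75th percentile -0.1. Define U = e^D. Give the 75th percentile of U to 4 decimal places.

75th percentile of U = 0.9048

e^D is increasing, so P_{75}(U) = g(P_{75}(D)) ≈ 0.9048.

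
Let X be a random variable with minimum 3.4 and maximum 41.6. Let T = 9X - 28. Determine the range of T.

Range(T) = 343.8

Range of X = 41.6 − 3.4 = 38.2.
Range(T) = |a|·Range(X) = |9|·38.2 = 343.8.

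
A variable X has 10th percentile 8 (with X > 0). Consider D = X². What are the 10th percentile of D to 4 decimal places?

X² is increasing, so P_{10}(D) = g(P_{10}(X)) = 64.

10th percentile of D = 64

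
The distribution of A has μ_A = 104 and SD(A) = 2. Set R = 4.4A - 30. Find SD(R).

SD(R) = 8.8

R = 4.4A - 30 is linear with a = 4.4, b = -30.
SD(R) = |a|·SD(A) = |4.4|·2 = 8.8.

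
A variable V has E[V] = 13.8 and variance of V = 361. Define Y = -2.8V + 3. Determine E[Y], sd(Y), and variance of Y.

E[Y] = -35.64, sd(Y) = 53.2, variance of Y = 2830.24

Y = -2.8V + 3 is linear with a = -2.8, b = 3.
E[Y] = a·E[V] + b = (-2.8)·13.8 + 3 = -35.64.
sd(V) = √361 = 19.
sd(Y) = |a|·sd(V) = |-2.8|·19 = 53.2.
variance of Y = a²·variance of V = (-2.8)²·361 = 2830.24 (the additive constant 3 does not affect variance).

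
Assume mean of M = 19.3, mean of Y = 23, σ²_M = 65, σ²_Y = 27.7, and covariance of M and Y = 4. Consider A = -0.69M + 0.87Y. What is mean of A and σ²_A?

mean of A = (-0.69)·mean of M + 0.87·mean of Y = (-0.69)·19.3 + 0.87·23 = 6.693.
σ²_A = a²·σ²_M + b²·σ²_Y + 2ab·covariance of M and Y with a = -0.69, b = 0.87.
= (-0.69)²·65 + 0.87²·27.7 + 2·(-0.69)·0.87·4
= 30.9465 + 20.96613 + (-4.8024) = 47.11023.

mean of A = 6.693, σ²_A = 47.11023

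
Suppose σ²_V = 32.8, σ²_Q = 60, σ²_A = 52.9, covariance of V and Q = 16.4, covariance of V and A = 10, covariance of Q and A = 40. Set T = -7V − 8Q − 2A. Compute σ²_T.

σ²_T = a²·σ²_V + b²·σ²_Q + c²·σ²_A + 2ab·covariance of V and Q + 2ac·covariance of V and A + 2bc·covariance of Q and A, with a = -7, b = -8, c = -2.
= 1607.2 + 3840 + 211.6 + 1836.8 + 280 + 1280
= 9055.6.

σ²_T = 9055.6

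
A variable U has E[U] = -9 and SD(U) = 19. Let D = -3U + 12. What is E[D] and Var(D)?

E[D] = 39, Var(D) = 3249

D = -3U + 12 is linear with a = -3, b = 12.
E[D] = a·E[U] + b = (-3)·(-9) + 12 = 39.
Var(U) = 19² = 361.
Var(D) = a²·Var(U) = (-3)²·361 = 3249 (the additive constant 12 does not affect variance).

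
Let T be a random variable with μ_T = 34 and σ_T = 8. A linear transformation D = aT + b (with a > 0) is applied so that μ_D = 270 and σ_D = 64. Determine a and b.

a = 8, b = -2

σ_D = a·σ_T (a > 0), so a = 64/8 = 8.
μ_D = a·μ_T + b, so b = 270 − 8·34 = -2.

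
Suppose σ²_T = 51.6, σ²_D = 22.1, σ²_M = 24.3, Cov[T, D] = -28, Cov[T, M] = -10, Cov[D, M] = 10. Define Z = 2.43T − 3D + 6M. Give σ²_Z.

σ²_Z = 1135.03284

σ²_Z = a²·σ²_T + b²·σ²_D + c²·σ²_M + 2ab·Cov[T, D] + 2ac·Cov[T, M] + 2bc·Cov[D, M], with a = 2.43, b = -3, c = 6.
= 304.69284 + 198.9 + 874.8 + 408.24 + (-291.6) + (-360)
= 1135.03284.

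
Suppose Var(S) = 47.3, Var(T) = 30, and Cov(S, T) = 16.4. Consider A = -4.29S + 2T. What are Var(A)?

Var(A) = a²·Var(S) + b²·Var(T) + 2ab·Cov(S, T) with a = -4.29, b = 2.
= (-4.29)²·47.3 + 2²·30 + 2·(-4.29)·2·16.4
= 870.51393 + 120 + (-281.424) = 709.08993.

Var(A) = 709.08993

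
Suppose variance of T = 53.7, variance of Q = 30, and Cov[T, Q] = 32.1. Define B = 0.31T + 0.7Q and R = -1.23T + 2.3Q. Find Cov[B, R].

By bilinearity, Cov[B, R] = ac·variance of T + bd·variance of Q + (ad+bc)·Cov[T, Q], with a=0.31, b=0.7, c=-1.23, d=2.3.
ac·variance of T = 0.31·(-1.23)·53.7 = -20.47581
bd·variance of Q = 0.7·2.3·30 = 48.3
(ad+bc)·Cov[T, Q] = (-0.148)·32.1 = -4.7508
Cov[B, R] = -20.47581 + 48.3 + (-4.7508) = 23.07339.

Cov[B, R] = 23.07339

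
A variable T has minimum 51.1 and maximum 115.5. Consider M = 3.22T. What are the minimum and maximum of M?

min(M) = 164.542, max(M) = 371.91

a = 3.22 > 0, so min(M) = a·min(T)+b = 3.22·51.1 = 164.542 and max(M) = 3.22·115.5 = 371.91.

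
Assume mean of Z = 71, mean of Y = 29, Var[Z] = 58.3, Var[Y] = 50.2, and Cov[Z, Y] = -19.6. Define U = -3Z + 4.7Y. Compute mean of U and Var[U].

mean of U = (-3)·mean of Z + 4.7·mean of Y = (-3)·71 + 4.7·29 = -76.7.
Var[U] = a²·Var[Z] + b²·Var[Y] + 2ab·Cov[Z, Y] with a = -3, b = 4.7.
= (-3)²·58.3 + 4.7²·50.2 + 2·(-3)·4.7·(-19.6)
= 524.7 + 1108.918 + 552.72 = 2186.338.

mean of U = -76.7, Var[U] = 2186.338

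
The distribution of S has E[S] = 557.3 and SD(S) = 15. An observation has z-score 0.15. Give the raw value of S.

S = 559.55

S = E[S] + z·SD(S) = 557.3 + 0.15·15 = 559.55.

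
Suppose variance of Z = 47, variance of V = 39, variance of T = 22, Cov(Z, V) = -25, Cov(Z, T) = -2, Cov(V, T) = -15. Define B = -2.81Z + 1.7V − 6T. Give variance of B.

variance of B = 1753.2367

variance of B = a²·variance of Z + b²·variance of V + c²·variance of T + 2ab·Cov(Z, V) + 2ac·Cov(Z, T) + 2bc·Cov(V, T), with a = -2.81, b = 1.7, c = -6.
= 371.1167 + 112.71 + 792 + 238.85 + (-67.44) + 306
= 1753.2367.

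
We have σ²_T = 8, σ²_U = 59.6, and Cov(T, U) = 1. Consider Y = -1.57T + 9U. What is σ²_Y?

σ²_Y = 4819.0592

σ²_Y = a²·σ²_T + b²·σ²_U + 2ab·Cov(T, U) with a = -1.57, b = 9.
= (-1.57)²·8 + 9²·59.6 + 2·(-1.57)·9·1
= 19.7192 + 4827.6 + (-28.26) = 4819.0592.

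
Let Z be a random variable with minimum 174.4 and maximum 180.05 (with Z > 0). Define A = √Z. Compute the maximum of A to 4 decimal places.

√Z is increasing on this domain, so max(A) comes from max(Z) = 180.05: max(A) = √(180.05) ≈ 13.4183.

max(A) = 13.4183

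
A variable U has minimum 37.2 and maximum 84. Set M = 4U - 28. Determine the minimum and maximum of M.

min(M) = 120.8, max(M) = 308

a = 4 > 0, so min(M) = a·min(U)+b = 4·37.2 + (-28) = 120.8 and max(M) = 4·84 + (-28) = 308.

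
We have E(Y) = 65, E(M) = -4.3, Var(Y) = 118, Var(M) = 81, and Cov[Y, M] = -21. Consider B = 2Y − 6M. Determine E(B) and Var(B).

E(B) = 155.8, Var(B) = 3892

E(B) = 2·E(Y) + (-6)·E(M) = 2·65 + (-6)·(-4.3) = 155.8.
Var(B) = a²·Var(Y) + b²·Var(M) + 2ab·Cov[Y, M] with a = 2, b = -6.
= 2²·118 + (-6)²·81 + 2·2·(-6)·(-21)
= 472 + 2916 + 504 = 3892.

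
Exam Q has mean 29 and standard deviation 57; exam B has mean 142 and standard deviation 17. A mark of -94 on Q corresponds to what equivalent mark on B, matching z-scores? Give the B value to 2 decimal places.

z = (-94 − 29)/57 ≈ -2.1579.
B = 142 + z·17 = 142 + (-94 − 29)·17/57 ≈ 105.32.

B = 105.32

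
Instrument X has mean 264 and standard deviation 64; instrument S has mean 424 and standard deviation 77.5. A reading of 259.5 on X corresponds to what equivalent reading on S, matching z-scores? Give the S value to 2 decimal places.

z = (259.5 − 264)/64 ≈ -0.0703.
S = 424 + z·77.5 = 424 + (259.5 − 264)·77.5/64 ≈ 418.55.

S = 418.55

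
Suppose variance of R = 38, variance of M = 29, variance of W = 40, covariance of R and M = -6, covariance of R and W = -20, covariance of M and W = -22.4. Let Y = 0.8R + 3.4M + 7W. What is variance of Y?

variance of Y = a²·variance of R + b²·variance of M + c²·variance of W + 2ab·covariance of R and M + 2ac·covariance of R and W + 2bc·covariance of M and W, with a = 0.8, b = 3.4, c = 7.
= 24.32 + 335.24 + 1960 + (-32.64) + (-224) + (-1066.24)
= 996.68.

variance of Y = 996.68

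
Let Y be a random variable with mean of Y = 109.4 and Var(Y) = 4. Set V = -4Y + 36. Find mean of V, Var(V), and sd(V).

mean of V = -401.6, Var(V) = 64, sd(V) = 8

V = -4Y + 36 is linear with a = -4, b = 36.
mean of V = a·mean of Y + b = (-4)·109.4 + 36 = -401.6.
Var(V) = a²·Var(Y) = (-4)²·4 = 64 (the additive constant 36 does not affect variance).
sd(Y) = √4 = 2.
sd(V) = |a|·sd(Y) = |-4|·2 = 8.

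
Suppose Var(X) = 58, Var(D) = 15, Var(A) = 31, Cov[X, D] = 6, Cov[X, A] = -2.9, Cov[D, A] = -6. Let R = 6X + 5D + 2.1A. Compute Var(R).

Var(R) = a²·Var(X) + b²·Var(D) + c²·Var(A) + 2ab·Cov[X, D] + 2ac·Cov[X, A] + 2bc·Cov[D, A], with a = 6, b = 5, c = 2.1.
= 2088 + 375 + 136.71 + 360 + (-73.08) + (-126)
= 2760.63.

Var(R) = 2760.63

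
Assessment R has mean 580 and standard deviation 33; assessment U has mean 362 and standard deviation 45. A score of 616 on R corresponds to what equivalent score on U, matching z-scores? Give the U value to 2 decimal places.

z = (616 − 580)/33 ≈ 1.0909.
U = 362 + z·45 = 362 + (616 − 580)·45/33 ≈ 411.09.

U = 411.09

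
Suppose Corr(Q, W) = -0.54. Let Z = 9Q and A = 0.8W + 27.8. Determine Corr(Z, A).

Corr(Z, A) = -0.54

Linear rescalings preserve correlation up to sign; here the slopes 9 and 0.8 have the same sign, so Corr(Z, A) = Corr(Q, W) = -0.54.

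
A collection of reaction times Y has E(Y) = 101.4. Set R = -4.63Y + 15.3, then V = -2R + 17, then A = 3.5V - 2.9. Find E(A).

E(A) = 3235.874

E(R) = (-4.63)·101.4 + 15.3 = -454.182.
E(V) = (-2)·(-454.182) + 17 = 925.364.
E(A) = 3.5·925.364 + (-2.9) = 3235.874.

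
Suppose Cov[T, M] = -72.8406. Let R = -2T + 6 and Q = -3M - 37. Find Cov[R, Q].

Cov[R, Q] = a·c·Cov[T, M] = (-2)·(-3)·(-72.8406) = -437.0436. Additive constants drop out.

Cov[R, Q] = -437.0436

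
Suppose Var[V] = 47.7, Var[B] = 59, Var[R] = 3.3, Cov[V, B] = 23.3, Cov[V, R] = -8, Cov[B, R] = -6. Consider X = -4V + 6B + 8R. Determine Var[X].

Var[X] = 1916

Var[X] = a²·Var[V] + b²·Var[B] + c²·Var[R] + 2ab·Cov[V, B] + 2ac·Cov[V, R] + 2bc·Cov[B, R], with a = -4, b = 6, c = 8.
= 763.2 + 2124 + 211.2 + (-1118.4) + 512 + (-576)
= 1916.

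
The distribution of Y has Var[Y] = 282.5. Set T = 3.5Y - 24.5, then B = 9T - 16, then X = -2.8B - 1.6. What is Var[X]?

Var[X] = 2197635.3

Var[T] = 3.5²·282.5 = 3460.625.
Var[B] = 9²·3460.625 = 280310.625.
Var[X] = (-2.8)²·280310.625 = 2197635.3.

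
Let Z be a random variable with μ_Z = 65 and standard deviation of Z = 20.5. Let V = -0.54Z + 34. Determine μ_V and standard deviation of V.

μ_V = -1.1, standard deviation of V = 11.07

V = -0.54Z + 34 is linear with a = -0.54, b = 34.
μ_V = a·μ_Z + b = (-0.54)·65 + 34 = -1.1.
standard deviation of V = |a|·standard deviation of Z = |-0.54|·20.5 = 11.07.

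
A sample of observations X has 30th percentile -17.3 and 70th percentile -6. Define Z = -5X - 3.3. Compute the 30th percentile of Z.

30th percentile of Z = 26.7

Since a = -5 < 0 the transformation is decreasing, reversing order: the 30th percentile of Z corresponds to the 70th percentile of X.
So P_{30}(Z) = a·P_{70}(X) + b = (-5)·(-6) + (-3.3) = 26.7.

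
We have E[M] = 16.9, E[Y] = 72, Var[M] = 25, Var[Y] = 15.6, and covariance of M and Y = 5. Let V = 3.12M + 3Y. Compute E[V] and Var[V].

E[V] = 268.728, Var[V] = 477.36

E[V] = 3.12·E[M] + 3·E[Y] = 3.12·16.9 + 3·72 = 268.728.
Var[V] = a²·Var[M] + b²·Var[Y] + 2ab·covariance of M and Y with a = 3.12, b = 3.
= 3.12²·25 + 3²·15.6 + 2·3.12·3·5
= 243.36 + 140.4 + 93.6 = 477.36.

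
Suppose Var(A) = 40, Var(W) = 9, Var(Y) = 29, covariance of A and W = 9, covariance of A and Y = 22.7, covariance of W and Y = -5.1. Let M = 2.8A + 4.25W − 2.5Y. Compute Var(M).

Var(M) = 662.1875

Var(M) = a²·Var(A) + b²·Var(W) + c²·Var(Y) + 2ab·covariance of A and W + 2ac·covariance of A and Y + 2bc·covariance of W and Y, with a = 2.8, b = 4.25, c = -2.5.
= 313.6 + 162.5625 + 181.25 + 214.2 + (-317.8) + 108.375
= 662.1875.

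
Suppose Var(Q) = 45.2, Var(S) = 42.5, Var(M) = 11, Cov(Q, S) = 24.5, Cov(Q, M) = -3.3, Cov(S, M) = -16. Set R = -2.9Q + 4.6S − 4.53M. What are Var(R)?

Var(R) = a²·Var(Q) + b²·Var(S) + c²·Var(M) + 2ab·Cov(Q, S) + 2ac·Cov(Q, M) + 2bc·Cov(S, M), with a = -2.9, b = 4.6, c = -4.53.
= 380.132 + 899.3 + 225.7299 + (-653.66) + (-86.7042) + 666.816
= 1431.6137.

Var(R) = 1431.6137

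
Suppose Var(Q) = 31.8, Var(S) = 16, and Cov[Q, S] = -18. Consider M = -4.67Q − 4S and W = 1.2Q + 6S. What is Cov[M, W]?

By bilinearity, Cov[M, W] = ac·Var(Q) + bd·Var(S) + (ad+bc)·Cov[Q, S], with a=-4.67, b=-4, c=1.2, d=6.
ac·Var(Q) = (-4.67)·1.2·31.8 = -178.2072
bd·Var(S) = (-4)·6·16 = -384
(ad+bc)·Cov[Q, S] = (-32.82)·(-18) = 590.76
Cov[M, W] = -178.2072 + (-384) + 590.76 = 28.5528.

Cov[M, W] = 28.5528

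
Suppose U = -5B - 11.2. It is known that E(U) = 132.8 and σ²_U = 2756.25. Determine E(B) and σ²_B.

From U = -5B - 11.2: E(U) = a·E(B) + b, so E(B) = (E(U) − b)/a = (132.8 − (-11.2))/(-5) = -28.8.
σ²_U = a²·σ²_B, so σ²_B = 2756.25/(-5)² = 110.25.

E(B) = -28.8, σ²_B = 110.25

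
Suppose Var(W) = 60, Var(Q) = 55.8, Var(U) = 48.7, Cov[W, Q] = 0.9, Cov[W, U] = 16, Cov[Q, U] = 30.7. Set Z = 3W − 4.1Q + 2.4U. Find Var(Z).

Var(Z) = a²·Var(W) + b²·Var(Q) + c²·Var(U) + 2ab·Cov[W, Q] + 2ac·Cov[W, U] + 2bc·Cov[Q, U], with a = 3, b = -4.1, c = 2.4.
= 540 + 937.998 + 280.512 + (-22.14) + 230.4 + (-604.176)
= 1362.594.

Var(Z) = 1362.594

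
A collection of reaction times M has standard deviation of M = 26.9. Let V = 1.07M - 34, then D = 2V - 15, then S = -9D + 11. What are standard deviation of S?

standard deviation of S = 518.094

standard deviation of V = |1.07|·26.9 = 28.783.
standard deviation of D = |2|·28.783 = 57.566.
standard deviation of S = |-9|·57.566 = 518.094.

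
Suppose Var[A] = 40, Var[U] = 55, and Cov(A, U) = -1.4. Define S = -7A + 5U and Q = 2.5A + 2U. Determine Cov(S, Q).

By bilinearity, Cov(S, Q) = ac·Var[A] + bd·Var[U] + (ad+bc)·Cov(A, U), with a=-7, b=5, c=2.5, d=2.
ac·Var[A] = (-7)·2.5·40 = -700
bd·Var[U] = 5·2·55 = 550
(ad+bc)·Cov(A, U) = (-1.5)·(-1.4) = 2.1
Cov(S, Q) = -700 + 550 + 2.1 = -147.9.

Cov(S, Q) = -147.9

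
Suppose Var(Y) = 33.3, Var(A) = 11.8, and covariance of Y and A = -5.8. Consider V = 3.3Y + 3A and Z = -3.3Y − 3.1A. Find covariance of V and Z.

By bilinearity, covariance of V and Z = ac·Var(Y) + bd·Var(A) + (ad+bc)·covariance of Y and A, with a=3.3, b=3, c=-3.3, d=-3.1.
ac·Var(Y) = 3.3·(-3.3)·33.3 = -362.637
bd·Var(A) = 3·(-3.1)·11.8 = -109.74
(ad+bc)·covariance of Y and A = (-20.13)·(-5.8) = 116.754
covariance of V and Z = -362.637 + (-109.74) + 116.754 = -355.623.

covariance of V and Z = -355.623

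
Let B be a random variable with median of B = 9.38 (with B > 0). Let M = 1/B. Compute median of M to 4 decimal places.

median of M = 0.1066

1/B is monotone on this domain, so median of M = 1/(9.38) ≈ 0.1066.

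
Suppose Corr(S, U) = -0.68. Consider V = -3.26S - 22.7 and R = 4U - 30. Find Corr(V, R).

Linear rescalings preserve |correlation|; the slopes -3.26 and 4 have opposite signs, so the correlation flips sign: Corr(V, R) = −Corr(S, U) = 0.68.

Corr(V, R) = 0.68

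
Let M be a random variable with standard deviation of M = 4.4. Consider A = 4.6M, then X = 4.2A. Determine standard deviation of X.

standard deviation of X = 85.008

standard deviation of A = |4.6|·4.4 = 20.24.
standard deviation of X = |4.2|·20.24 = 85.008.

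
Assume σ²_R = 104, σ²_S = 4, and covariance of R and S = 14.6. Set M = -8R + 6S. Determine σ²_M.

σ²_M = a²·σ²_R + b²·σ²_S + 2ab·covariance of R and S with a = -8, b = 6.
= (-8)²·104 + 6²·4 + 2·(-8)·6·14.6
= 6656 + 144 + (-1401.6) = 5398.4.

σ²_M = 5398.4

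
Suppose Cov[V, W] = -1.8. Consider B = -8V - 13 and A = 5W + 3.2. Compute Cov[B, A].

Cov[B, A] = 72

Cov[B, A] = a·c·Cov[V, W] = (-8)·5·(-1.8) = 72. Additive constants drop out.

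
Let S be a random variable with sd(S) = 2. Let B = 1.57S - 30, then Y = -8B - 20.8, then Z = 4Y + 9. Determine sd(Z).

sd(B) = |1.57|·2 = 3.14.
sd(Y) = |-8|·3.14 = 25.12.
sd(Z) = |4|·25.12 = 100.48.

sd(Z) = 100.48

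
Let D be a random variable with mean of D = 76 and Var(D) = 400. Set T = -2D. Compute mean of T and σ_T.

mean of T = -152, σ_T = 40

T = -2D is linear with a = -2, b = 0.
mean of T = a·mean of D + b = (-2)·76 = -152.
σ_D = √400 = 20.
σ_T = |a|·σ_D = |-2|·20 = 40.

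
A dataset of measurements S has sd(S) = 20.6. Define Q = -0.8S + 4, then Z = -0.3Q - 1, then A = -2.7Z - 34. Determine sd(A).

sd(A) = 13.3488

sd(Q) = |-0.8|·20.6 = 16.48.
sd(Z) = |-0.3|·16.48 = 4.944.
sd(A) = |-2.7|·4.944 = 13.3488.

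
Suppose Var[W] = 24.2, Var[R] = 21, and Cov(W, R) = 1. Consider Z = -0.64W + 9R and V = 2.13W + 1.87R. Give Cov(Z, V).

Cov(Z, V) = 338.41376

By bilinearity, Cov(Z, V) = ac·Var[W] + bd·Var[R] + (ad+bc)·Cov(W, R), with a=-0.64, b=9, c=2.13, d=1.87.
ac·Var[W] = (-0.64)·2.13·24.2 = -32.98944
bd·Var[R] = 9·1.87·21 = 353.43
(ad+bc)·Cov(W, R) = (17.9732)·1 = 17.9732
Cov(Z, V) = -32.98944 + 353.43 + 17.9732 = 338.41376.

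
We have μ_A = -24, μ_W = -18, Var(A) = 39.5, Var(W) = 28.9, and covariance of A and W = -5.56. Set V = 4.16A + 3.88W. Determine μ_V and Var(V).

μ_V = -169.68, Var(V) = 939.157664

μ_V = 4.16·μ_A + 3.88·μ_W = 4.16·(-24) + 3.88·(-18) = -169.68.
Var(V) = a²·Var(A) + b²·Var(W) + 2ab·covariance of A and W with a = 4.16, b = 3.88.
= 4.16²·39.5 + 3.88²·28.9 + 2·4.16·3.88·(-5.56)
= 683.5712 + 435.07216 + (-179.485696) = 939.157664.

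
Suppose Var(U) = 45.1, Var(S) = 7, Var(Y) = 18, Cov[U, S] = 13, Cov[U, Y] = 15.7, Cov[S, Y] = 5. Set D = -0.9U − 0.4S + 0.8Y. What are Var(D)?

Var(D) = a²·Var(U) + b²·Var(S) + c²·Var(Y) + 2ab·Cov[U, S] + 2ac·Cov[U, Y] + 2bc·Cov[S, Y], with a = -0.9, b = -0.4, c = 0.8.
= 36.531 + 1.12 + 11.52 + 9.36 + (-22.608) + (-3.2)
= 32.723.

Var(D) = 32.723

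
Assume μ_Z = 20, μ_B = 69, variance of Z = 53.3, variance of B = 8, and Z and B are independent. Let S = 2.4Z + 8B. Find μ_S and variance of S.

μ_S = 600, variance of S = 819.008

μ_S = 2.4·μ_Z + 8·μ_B = 2.4·20 + 8·69 = 600.
variance of S = a²·variance of Z + b²·variance of B + 2ab·Cov(Z, B) with a = 2.4, b = 8.
Independence gives Cov(Z, B) = 0.
= 2.4²·53.3 + 8²·8 + 2·2.4·8·0
= 307.008 + 512 + 0 = 819.008.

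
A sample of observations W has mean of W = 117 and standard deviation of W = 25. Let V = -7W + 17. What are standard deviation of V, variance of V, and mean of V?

V = -7W + 17 is linear with a = -7, b = 17.
standard deviation of V = |a|·standard deviation of W = |-7|·25 = 175.
variance of W = 25² = 625.
variance of V = a²·variance of W = (-7)²·625 = 30625 (the additive constant 17 does not affect variance).
mean of V = a·mean of W + b = (-7)·117 + 17 = -802.

standard deviation of V = 175, variance of V = 30625, mean of V = -802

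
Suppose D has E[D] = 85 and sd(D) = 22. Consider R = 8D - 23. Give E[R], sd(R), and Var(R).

E[R] = 657, sd(R) = 176, Var(R) = 30976

R = 8D - 23 is linear with a = 8, b = -23.
E[R] = a·E[D] + b = 8·85 + (-23) = 657.
sd(R) = |a|·sd(D) = |8|·22 = 176.
Var(D) = 22² = 484.
Var(R) = a²·Var(D) = 8²·484 = 30976 (the additive constant -23 does not affect variance).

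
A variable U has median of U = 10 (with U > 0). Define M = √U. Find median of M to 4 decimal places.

√U is monotone on this domain, so median of M = √(10) ≈ 3.1623.

median of M = 3.1623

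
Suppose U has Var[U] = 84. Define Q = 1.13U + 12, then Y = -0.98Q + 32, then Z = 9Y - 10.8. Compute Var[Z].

Var[Q] = 1.13²·84 = 107.2596.
Var[Y] = (-0.98)²·107.2596 = 103.01211984.
Var[Z] = 9²·103.01211984 = 8343.98170704.

Var[Z] = 8343.98170704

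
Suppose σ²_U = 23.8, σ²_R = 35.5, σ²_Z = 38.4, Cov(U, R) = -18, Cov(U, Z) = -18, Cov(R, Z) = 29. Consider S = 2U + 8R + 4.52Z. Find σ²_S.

σ²_S = a²·σ²_U + b²·σ²_R + c²·σ²_Z + 2ab·Cov(U, R) + 2ac·Cov(U, Z) + 2bc·Cov(R, Z), with a = 2, b = 8, c = 4.52.
= 95.2 + 2272 + 784.52736 + (-576) + (-325.44) + 2097.28
= 4347.56736.

σ²_S = 4347.56736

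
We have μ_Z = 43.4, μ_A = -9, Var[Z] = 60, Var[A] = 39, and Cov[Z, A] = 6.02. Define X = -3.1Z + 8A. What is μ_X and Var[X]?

μ_X = (-3.1)·μ_Z + 8·μ_A = (-3.1)·43.4 + 8·(-9) = -206.54.
Var[X] = a²·Var[Z] + b²·Var[A] + 2ab·Cov[Z, A] with a = -3.1, b = 8.
= (-3.1)²·60 + 8²·39 + 2·(-3.1)·8·6.02
= 576.6 + 2496 + (-298.592) = 2774.008.

μ_X = -206.54, Var[X] = 2774.008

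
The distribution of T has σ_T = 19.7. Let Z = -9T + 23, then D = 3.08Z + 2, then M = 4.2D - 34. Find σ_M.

σ_M = 2293.5528

σ_Z = |-9|·19.7 = 177.3.
σ_D = |3.08|·177.3 = 546.084.
σ_M = |4.2|·546.084 = 2293.5528.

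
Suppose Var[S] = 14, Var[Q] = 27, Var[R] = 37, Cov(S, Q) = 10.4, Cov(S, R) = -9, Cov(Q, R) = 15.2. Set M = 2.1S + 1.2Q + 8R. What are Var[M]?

Var[M] = a²·Var[S] + b²·Var[Q] + c²·Var[R] + 2ab·Cov(S, Q) + 2ac·Cov(S, R) + 2bc·Cov(Q, R), with a = 2.1, b = 1.2, c = 8.
= 61.74 + 38.88 + 2368 + 52.416 + (-302.4) + 291.84
= 2510.476.

Var[M] = 2510.476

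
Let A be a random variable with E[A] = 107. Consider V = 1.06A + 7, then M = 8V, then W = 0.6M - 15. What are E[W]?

E[V] = 1.06·107 + 7 = 120.42.
E[M] = 8·120.42 = 963.36.
E[W] = 0.6·963.36 + (-15) = 563.016.

E[W] = 563.016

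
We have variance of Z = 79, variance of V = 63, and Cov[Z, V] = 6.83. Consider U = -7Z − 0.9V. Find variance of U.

variance of U = a²·variance of Z + b²·variance of V + 2ab·Cov[Z, V] with a = -7, b = -0.9.
= (-7)²·79 + (-0.9)²·63 + 2·(-7)·(-0.9)·6.83
= 3871 + 51.03 + 86.058 = 4008.088.

variance of U = 4008.088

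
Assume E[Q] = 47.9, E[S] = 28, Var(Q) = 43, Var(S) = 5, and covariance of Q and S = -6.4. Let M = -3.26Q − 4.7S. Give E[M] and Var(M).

E[M] = (-3.26)·E[Q] + (-4.7)·E[S] = (-3.26)·47.9 + (-4.7)·28 = -287.754.
Var(M) = a²·Var(Q) + b²·Var(S) + 2ab·covariance of Q and S with a = -3.26, b = -4.7.
= (-3.26)²·43 + (-4.7)²·5 + 2·(-3.26)·(-4.7)·(-6.4)
= 456.9868 + 110.45 + (-196.1216) = 371.3152.

E[M] = -287.754, Var(M) = 371.3152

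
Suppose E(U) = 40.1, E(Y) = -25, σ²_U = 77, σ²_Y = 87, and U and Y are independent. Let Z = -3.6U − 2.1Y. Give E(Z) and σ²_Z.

E(Z) = (-3.6)·E(U) + (-2.1)·E(Y) = (-3.6)·40.1 + (-2.1)·(-25) = -91.86.
σ²_Z = a²·σ²_U + b²·σ²_Y + 2ab·Cov[U, Y] with a = -3.6, b = -2.1.
Independence gives Cov[U, Y] = 0.
= (-3.6)²·77 + (-2.1)²·87 + 2·(-3.6)·(-2.1)·0
= 997.92 + 383.67 + 0 = 1381.59.

E(Z) = -91.86, σ²_Z = 1381.59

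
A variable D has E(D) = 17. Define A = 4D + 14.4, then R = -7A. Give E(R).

E(R) = -576.8

E(A) = 4·17 + 14.4 = 82.4.
E(R) = (-7)·82.4 = -576.8.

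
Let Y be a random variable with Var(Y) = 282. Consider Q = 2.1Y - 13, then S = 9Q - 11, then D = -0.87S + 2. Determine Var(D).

Var(D) = 76244.974218

Var(Q) = 2.1²·282 = 1243.62.
Var(S) = 9²·1243.62 = 100733.22.
Var(D) = (-0.87)²·100733.22 = 76244.974218.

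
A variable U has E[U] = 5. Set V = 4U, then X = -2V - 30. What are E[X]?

E[X] = -70

E[V] = 4·5 = 20.
E[X] = (-2)·20 + (-30) = -70.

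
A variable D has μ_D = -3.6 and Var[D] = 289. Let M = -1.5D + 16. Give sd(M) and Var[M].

M = -1.5D + 16 is linear with a = -1.5, b = 16.
sd(D) = √289 = 17.
sd(M) = |a|·sd(D) = |-1.5|·17 = 25.5.
Var[M] = a²·Var[D] = (-1.5)²·289 = 650.25 (the additive constant 16 does not affect variance).

sd(M) = 25.5, Var[M] = 650.25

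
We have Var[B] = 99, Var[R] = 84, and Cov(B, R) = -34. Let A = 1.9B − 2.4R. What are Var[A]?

Var[A] = 1151.31

Var[A] = a²·Var[B] + b²·Var[R] + 2ab·Cov(B, R) with a = 1.9, b = -2.4.
= 1.9²·99 + (-2.4)²·84 + 2·1.9·(-2.4)·(-34)
= 357.39 + 483.84 + 310.08 = 1151.31.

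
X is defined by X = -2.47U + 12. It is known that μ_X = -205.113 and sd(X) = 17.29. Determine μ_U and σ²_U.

From X = -2.47U + 12: μ_X = a·μ_U + b, so μ_U = (μ_X − b)/a = (-205.113 − 12)/(-2.47) = 87.9.
σ²_X = 17.29² = 298.9441.
σ²_X = a²·σ²_U, so σ²_U = 298.9441/(-2.47)² = 49.

μ_U = 87.9, σ²_U = 49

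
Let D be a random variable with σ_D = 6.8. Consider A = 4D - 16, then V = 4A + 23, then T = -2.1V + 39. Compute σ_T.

σ_T = 228.48

σ_A = |4|·6.8 = 27.2.
σ_V = |4|·27.2 = 108.8.
σ_T = |-2.1|·108.8 = 228.48.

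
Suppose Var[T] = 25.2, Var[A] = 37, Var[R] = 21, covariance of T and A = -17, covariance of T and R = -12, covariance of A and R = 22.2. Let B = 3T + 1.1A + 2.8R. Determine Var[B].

Var[B] = 259.162

Var[B] = a²·Var[T] + b²·Var[A] + c²·Var[R] + 2ab·covariance of T and A + 2ac·covariance of T and R + 2bc·covariance of A and R, with a = 3, b = 1.1, c = 2.8.
= 226.8 + 44.77 + 164.64 + (-112.2) + (-201.6) + 136.752
= 259.162.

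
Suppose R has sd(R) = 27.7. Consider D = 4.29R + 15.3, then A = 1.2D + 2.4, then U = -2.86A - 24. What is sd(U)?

sd(D) = |4.29|·27.7 = 118.833.
sd(A) = |1.2|·118.833 = 142.5996.
sd(U) = |-2.86|·142.5996 = 407.834856.

sd(U) = 407.834856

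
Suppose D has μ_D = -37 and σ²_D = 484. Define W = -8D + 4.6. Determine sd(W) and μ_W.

sd(W) = 176, μ_W = 300.6

W = -8D + 4.6 is linear with a = -8, b = 4.6.
sd(D) = √484 = 22.
sd(W) = |a|·sd(D) = |-8|·22 = 176.
μ_W = a·μ_D + b = (-8)·(-37) + 4.6 = 300.6.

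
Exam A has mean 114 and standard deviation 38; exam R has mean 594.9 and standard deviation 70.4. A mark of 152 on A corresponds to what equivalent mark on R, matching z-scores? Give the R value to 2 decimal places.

z = (152 − 114)/38 = 1.
R = 594.9 + z·70.4 = 594.9 + (152 − 114)·70.4/38 = 665.30.

R = 665.30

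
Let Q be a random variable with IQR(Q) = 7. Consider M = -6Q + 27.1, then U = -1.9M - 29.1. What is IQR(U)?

IQR(U) = 79.8

IQR(M) = |-6|·7 = 42.
IQR(U) = |-1.9|·42 = 79.8.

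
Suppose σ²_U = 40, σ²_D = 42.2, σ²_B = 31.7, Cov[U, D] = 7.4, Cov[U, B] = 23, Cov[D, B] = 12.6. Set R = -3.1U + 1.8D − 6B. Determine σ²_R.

σ²_R = 2163.184

σ²_R = a²·σ²_U + b²·σ²_D + c²·σ²_B + 2ab·Cov[U, D] + 2ac·Cov[U, B] + 2bc·Cov[D, B], with a = -3.1, b = 1.8, c = -6.
= 384.4 + 136.728 + 1141.2 + (-82.584) + 855.6 + (-272.16)
= 2163.184.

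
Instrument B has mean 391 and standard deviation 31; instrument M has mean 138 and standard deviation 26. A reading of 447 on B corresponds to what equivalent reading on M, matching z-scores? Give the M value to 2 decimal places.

M = 184.97

z = (447 − 391)/31 ≈ 1.8065.
M = 138 + z·26 = 138 + (447 − 391)·26/31 ≈ 184.97.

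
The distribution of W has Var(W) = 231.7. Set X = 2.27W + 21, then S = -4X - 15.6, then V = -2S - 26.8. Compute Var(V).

Var(X) = 2.27²·231.7 = 1193.92693.
Var(S) = (-4)²·1193.92693 = 19102.83088.
Var(V) = (-2)²·19102.83088 = 76411.32352.

Var(V) = 76411.32352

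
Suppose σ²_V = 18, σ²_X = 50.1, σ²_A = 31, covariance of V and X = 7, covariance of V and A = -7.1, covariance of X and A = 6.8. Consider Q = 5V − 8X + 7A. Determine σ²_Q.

σ²_Q = 3356.8

σ²_Q = a²·σ²_V + b²·σ²_X + c²·σ²_A + 2ab·covariance of V and X + 2ac·covariance of V and A + 2bc·covariance of X and A, with a = 5, b = -8, c = 7.
= 450 + 3206.4 + 1519 + (-560) + (-497) + (-761.6)
= 3356.8.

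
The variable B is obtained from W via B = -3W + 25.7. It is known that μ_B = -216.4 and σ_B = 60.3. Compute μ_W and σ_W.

μ_W = 80.7, σ_W = 20.1

From B = -3W + 25.7: μ_B = a·μ_W + b, so μ_W = (μ_B − b)/a = (-216.4 − 25.7)/(-3) = 80.7.
σ_B = |a|·σ_W, so σ_W = 60.3/|-3| = 20.1.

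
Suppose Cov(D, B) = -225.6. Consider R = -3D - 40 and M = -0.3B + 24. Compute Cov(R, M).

Cov(R, M) = -203.04

Cov(R, M) = a·c·Cov(D, B) = (-3)·(-0.3)·(-225.6) = -203.04. Additive constants drop out.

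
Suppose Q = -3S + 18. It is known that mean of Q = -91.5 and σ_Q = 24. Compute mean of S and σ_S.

mean of S = 36.5, σ_S = 8

From Q = -3S + 18: mean of Q = a·mean of S + b, so mean of S = (mean of Q − b)/a = (-91.5 − 18)/(-3) = 36.5.
σ_Q = |a|·σ_S, so σ_S = 24/|-3| = 8.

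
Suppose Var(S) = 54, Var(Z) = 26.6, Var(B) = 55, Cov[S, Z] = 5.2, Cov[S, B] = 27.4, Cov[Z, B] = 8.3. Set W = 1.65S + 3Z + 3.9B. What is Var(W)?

Var(W) = 1821.303

Var(W) = a²·Var(S) + b²·Var(Z) + c²·Var(B) + 2ab·Cov[S, Z] + 2ac·Cov[S, B] + 2bc·Cov[Z, B], with a = 1.65, b = 3, c = 3.9.
= 147.015 + 239.4 + 836.55 + 51.48 + 352.638 + 194.22
= 1821.303.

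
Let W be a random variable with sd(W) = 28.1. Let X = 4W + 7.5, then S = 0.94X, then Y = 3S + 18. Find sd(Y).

sd(X) = |4|·28.1 = 112.4.
sd(S) = |0.94|·112.4 = 105.656.
sd(Y) = |3|·105.656 = 316.968.

sd(Y) = 316.968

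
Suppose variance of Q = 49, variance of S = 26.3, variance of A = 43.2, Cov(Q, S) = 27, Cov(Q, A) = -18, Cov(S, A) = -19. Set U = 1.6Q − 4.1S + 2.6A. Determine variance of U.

variance of U = 760.655

variance of U = a²·variance of Q + b²·variance of S + c²·variance of A + 2ab·Cov(Q, S) + 2ac·Cov(Q, A) + 2bc·Cov(S, A), with a = 1.6, b = -4.1, c = 2.6.
= 125.44 + 442.103 + 292.032 + (-354.24) + (-149.76) + 405.08
= 760.655.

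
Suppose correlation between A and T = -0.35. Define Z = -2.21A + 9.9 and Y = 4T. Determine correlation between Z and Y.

correlation between Z and Y = 0.35

Linear rescalings preserve |correlation|; the slopes -2.21 and 4 have opposite signs, so the correlation flips sign: correlation between Z and Y = −correlation between A and T = 0.35.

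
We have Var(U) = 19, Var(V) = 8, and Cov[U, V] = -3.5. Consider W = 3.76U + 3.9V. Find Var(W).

Var(W) = 287.6464

Var(W) = a²·Var(U) + b²·Var(V) + 2ab·Cov[U, V] with a = 3.76, b = 3.9.
= 3.76²·19 + 3.9²·8 + 2·3.76·3.9·(-3.5)
= 268.6144 + 121.68 + (-102.648) = 287.6464.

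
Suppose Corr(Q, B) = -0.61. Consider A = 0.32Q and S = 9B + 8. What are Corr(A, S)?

Linear rescalings preserve correlation up to sign; here the slopes 0.32 and 9 have the same sign, so Corr(A, S) = Corr(Q, B) = -0.61.

Corr(A, S) = -0.61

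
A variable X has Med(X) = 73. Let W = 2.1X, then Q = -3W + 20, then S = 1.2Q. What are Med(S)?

Med(W) = 2.1·73 = 153.3.
Med(Q) = (-3)·153.3 + 20 = -439.9.
Med(S) = 1.2·(-439.9) = -527.88.

Med(S) = -527.88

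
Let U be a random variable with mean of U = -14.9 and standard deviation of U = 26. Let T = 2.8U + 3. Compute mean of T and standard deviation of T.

T = 2.8U + 3 is linear with a = 2.8, b = 3.
mean of T = a·mean of U + b = 2.8·(-14.9) + 3 = -38.72.
standard deviation of T = |a|·standard deviation of U = |2.8|·26 = 72.8.

mean of T = -38.72, standard deviation of T = 72.8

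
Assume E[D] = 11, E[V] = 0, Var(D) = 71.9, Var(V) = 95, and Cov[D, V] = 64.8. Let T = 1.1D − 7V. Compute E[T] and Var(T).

E[T] = 1.1·E[D] + (-7)·E[V] = 1.1·11 + (-7)·0 = 12.1.
Var(T) = a²·Var(D) + b²·Var(V) + 2ab·Cov[D, V] with a = 1.1, b = -7.
= 1.1²·71.9 + (-7)²·95 + 2·1.1·(-7)·64.8
= 86.999 + 4655 + (-997.92) = 3744.079.

E[T] = 12.1, Var(T) = 3744.079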